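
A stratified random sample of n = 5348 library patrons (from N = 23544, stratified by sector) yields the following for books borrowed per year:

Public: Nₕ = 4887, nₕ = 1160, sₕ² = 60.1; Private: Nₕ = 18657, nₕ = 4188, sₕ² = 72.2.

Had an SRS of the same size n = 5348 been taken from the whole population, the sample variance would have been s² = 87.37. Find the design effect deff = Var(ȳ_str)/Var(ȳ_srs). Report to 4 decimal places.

0.7998

Var(ȳ_str) = Σ Wₕ²(1−fₕ)sₕ²/nₕ with Wₕ = Nₕ/23544:
  Public: (4887/23544)²·(1−1160/4887)·60.1/1160 = 0.0017023847
  Private: (18657/23544)²·(1−4188/18657)·72.2/4188 = 0.0083955732
  → Var(ȳ_str) = 0.010097958.
Var(ȳ_srs) = (1 − 5348/23544)·87.37/5348 = 0.012626024.
deff = 0.010097958 / 0.012626024 = 0.7998.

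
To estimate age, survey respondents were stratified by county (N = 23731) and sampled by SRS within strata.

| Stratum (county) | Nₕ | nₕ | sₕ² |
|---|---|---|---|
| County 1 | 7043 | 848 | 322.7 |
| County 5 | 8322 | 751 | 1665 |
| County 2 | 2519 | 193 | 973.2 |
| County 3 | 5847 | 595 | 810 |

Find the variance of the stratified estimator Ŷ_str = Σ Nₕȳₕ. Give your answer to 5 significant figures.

Var(Ŷ_str) = Σₕ Nₕ²(1 − fₕ)sₕ²/nₕ.
County 1: 7043²·(1 − 848/7043)·322.7/848 = 1.6603594 × 10^7.
County 5: 8322²·(1 − 751/8322)·1665/751 = 1.3968676 × 10^8.
County 2: 2519²·(1 − 193/2519)·973.2/193 = 2.954491 × 10^7.
County 3: 5847²·(1 − 595/5847)·810/595 = 4.1804773 × 10^7.
Sum = 2.2764004 × 10^8.

2.2764 × 10^8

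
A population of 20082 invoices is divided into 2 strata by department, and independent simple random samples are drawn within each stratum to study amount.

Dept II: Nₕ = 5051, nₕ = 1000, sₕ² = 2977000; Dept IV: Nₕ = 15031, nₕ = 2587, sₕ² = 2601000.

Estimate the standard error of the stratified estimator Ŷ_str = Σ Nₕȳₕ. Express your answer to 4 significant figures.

499000

Var(Ŷ_str) = Σₕ Nₕ²(1 − fₕ)sₕ²/nₕ.
Dept II: 5051²·(1 − 1000/5051)·2977000/1000 = 6.0914186 × 10^10.
Dept IV: 15031²·(1 − 2587/15031)·2601000/2587 = 1.8805799 × 10^11.
Sum = 2.4897218 × 10^11.
SE = √(2.4897218 × 10^11) = 499000.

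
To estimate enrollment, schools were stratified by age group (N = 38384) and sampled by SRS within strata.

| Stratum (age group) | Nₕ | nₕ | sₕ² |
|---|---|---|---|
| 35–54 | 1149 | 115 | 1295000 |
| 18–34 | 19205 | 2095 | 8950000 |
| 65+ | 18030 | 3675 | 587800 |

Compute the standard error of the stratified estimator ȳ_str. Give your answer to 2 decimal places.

Var(ȳ_str) = Σₕ Wₕ²(1 − fₕ)sₕ²/nₕ with Wₕ = Nₕ/N, N = 38384.
35–54: Wₕ = 0.02993435; term = 0.02993435²·(1 − 0.10008703)·1295000/115 = 9.0805475.
18–34: Wₕ = 0.50033868; term = 0.50033868²·(1 − 0.10908618)·8950000/2095 = 952.80246.
65+: Wₕ = 0.46972697; term = 0.46972697²·(1 − 0.20382696)·587800/3675 = 28.097695.
Sum = 989.9807.
SE = √(989.9807) = 31.46.

31.46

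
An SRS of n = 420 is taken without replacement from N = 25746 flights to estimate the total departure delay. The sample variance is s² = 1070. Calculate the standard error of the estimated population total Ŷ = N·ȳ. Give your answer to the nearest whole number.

Var(Ŷ) = N²·Var(ȳ) = N²·(1 − n/N)·s²/n.
f = 420/25746 = 0.01631321; Var(ȳ) = 0.98368679·1070/420 = 2.5060592.
Var(Ŷ) = 25746² · 2.5060592 = 1.6611577 × 10^9.
SE(Ŷ) = √(1.6611577 × 10^9) = 40757.

40757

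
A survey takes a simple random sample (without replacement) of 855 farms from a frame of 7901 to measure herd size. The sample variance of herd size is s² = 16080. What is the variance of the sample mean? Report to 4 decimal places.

16.7718

Under SRS without replacement, Var(ȳ) = (1 − f)·s²/n with f = n/N = 855/7901 = 0.10821415.
Var(ȳ) = (1 − 0.10821415)·16080/855 = 0.89178585·18.807018 = 16.771832.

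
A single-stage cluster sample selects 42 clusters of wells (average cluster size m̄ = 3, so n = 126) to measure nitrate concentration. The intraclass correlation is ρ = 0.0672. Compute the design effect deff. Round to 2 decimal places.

1.13

deff = 1 + (3 − 1)·0.0672 = 1 + 0.1344 = 1.1344.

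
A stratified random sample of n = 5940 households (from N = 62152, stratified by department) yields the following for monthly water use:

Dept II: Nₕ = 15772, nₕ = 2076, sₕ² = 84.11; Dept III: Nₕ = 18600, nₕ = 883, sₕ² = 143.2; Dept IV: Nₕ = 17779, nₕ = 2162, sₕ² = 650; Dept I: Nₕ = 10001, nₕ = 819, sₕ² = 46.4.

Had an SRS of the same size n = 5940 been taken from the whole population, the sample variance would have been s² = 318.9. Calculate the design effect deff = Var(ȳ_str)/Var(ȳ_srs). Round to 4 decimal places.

Var(ȳ_str) = Σ Wₕ²(1−fₕ)sₕ²/nₕ with Wₕ = Nₕ/62152:
  Dept II: (15772/62152)²·(1−2076/15772)·84.11/2076 = 0.0022656383
  Dept III: (18600/62152)²·(1−883/18600)·143.2/883 = 0.013834875
  Dept IV: (17779/62152)²·(1−2162/17779)·650/2162 = 0.021609882
  Dept I: (10001/62152)²·(1−819/10001)·46.4/819 = 0.0013468046
  → Var(ȳ_str) = 0.0390572.
Var(ȳ_srs) = (1 − 5940/62152)·318.9/5940 = 0.048555899.
deff = 0.0390572 / 0.048555899 = 0.8044.

0.8044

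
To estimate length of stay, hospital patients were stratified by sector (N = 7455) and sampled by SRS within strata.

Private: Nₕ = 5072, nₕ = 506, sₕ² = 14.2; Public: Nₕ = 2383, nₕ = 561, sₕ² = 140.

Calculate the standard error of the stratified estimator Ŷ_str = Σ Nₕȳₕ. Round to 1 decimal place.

Var(Ŷ_str) = Σₕ Nₕ²(1 − fₕ)sₕ²/nₕ.
Private: 5072²·(1 − 506/5072)·14.2/506 = 649909.64.
Public: 2383²·(1 − 561/2383)·140/561 = 1.0835216 × 10^6.
Sum = 1.7334312 × 10^6.
SE = √(1.7334312 × 10^6) = 1316.6.

1316.6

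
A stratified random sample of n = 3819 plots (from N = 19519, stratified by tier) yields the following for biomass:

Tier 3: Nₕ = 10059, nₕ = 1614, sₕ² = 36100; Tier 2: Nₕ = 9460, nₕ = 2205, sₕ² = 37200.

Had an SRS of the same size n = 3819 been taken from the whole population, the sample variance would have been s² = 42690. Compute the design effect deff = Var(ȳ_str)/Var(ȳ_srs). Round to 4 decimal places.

0.8927

Var(ȳ_str) = Σ Wₕ²(1−fₕ)sₕ²/nₕ with Wₕ = Nₕ/19519:
  Tier 3: (10059/19519)²·(1−1614/10059)·36100/1614 = 4.9870418
  Tier 2: (9460/19519)²·(1−2205/9460)·37200/2205 = 3.0391195
  → Var(ȳ_str) = 8.0261613.
Var(ȳ_srs) = (1 − 3819/19519)·42690/3819 = 8.9912192.
deff = 8.0261613 / 8.9912192 = 0.8927.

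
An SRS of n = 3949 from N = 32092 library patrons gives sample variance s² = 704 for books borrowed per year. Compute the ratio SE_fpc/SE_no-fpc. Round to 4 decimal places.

f = n/N = 3949/32092 = 0.12305247.
SE_no-fpc = √(s²/n) = 0.42222385; SE_fpc = √((1−f)s²/n) = 0.39539354.
Ratio = √(1−f) = 0.93645476.

0.9365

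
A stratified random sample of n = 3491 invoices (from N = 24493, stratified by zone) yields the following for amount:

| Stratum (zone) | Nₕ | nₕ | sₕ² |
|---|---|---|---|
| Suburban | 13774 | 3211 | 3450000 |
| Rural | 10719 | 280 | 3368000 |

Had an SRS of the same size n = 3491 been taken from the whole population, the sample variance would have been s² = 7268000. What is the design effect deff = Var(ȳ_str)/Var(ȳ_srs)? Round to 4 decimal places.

Var(ȳ_str) = Σ Wₕ²(1−fₕ)sₕ²/nₕ with Wₕ = Nₕ/24493:
  Suburban: (13774/24493)²·(1−3211/13774)·3450000/3211 = 260.58066
  Rural: (10719/24493)²·(1−280/10719)·3368000/280 = 2243.5888
  → Var(ȳ_str) = 2504.1695.
Var(ȳ_srs) = (1 − 3491/24493)·7268000/3491 = 1785.1871.
deff = 2504.1695 / 1785.1871 = 1.4027.

1.4027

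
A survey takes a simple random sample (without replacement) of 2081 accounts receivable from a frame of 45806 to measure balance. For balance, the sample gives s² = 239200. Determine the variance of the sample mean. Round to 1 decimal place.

Under SRS without replacement, Var(ȳ) = (1 − f)·s²/n with f = n/N = 2081/45806 = 0.04543073.
Var(ȳ) = (1 − 0.04543073)·239200/2081 = 0.95456927·114.94474 = 109.72271.

109.7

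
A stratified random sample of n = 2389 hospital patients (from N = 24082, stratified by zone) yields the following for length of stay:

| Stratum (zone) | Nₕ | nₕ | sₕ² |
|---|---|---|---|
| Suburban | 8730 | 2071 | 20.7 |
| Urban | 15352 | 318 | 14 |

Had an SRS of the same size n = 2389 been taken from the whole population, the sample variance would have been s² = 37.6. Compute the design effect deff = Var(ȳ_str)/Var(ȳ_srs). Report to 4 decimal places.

1.3065

Var(ȳ_str) = Σ Wₕ²(1−fₕ)sₕ²/nₕ with Wₕ = Nₕ/24082:
  Suburban: (8730/24082)²·(1−2071/8730)·20.7/2071 = 0.0010019093
  Urban: (15352/24082)²·(1−318/15352)·14/318 = 0.017520856
  → Var(ȳ_str) = 0.018522765.
Var(ȳ_srs) = (1 − 2389/24082)·37.6/2389 = 0.014177471.
deff = 0.018522765 / 0.014177471 = 1.3065.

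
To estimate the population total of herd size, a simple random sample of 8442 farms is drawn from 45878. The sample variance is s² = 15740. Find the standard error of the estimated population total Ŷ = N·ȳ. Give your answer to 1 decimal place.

56588.3

Var(Ŷ) = N²·Var(ȳ) = N²·(1 − n/N)·s²/n.
f = 8442/45878 = 0.18400977; Var(ȳ) = 0.81599023·15740/8442 = 1.5214033.
Var(Ŷ) = 45878² · 1.5214033 = 3.2022358 × 10^9.
SE(Ŷ) = √(3.2022358 × 10^9) = 56588.3.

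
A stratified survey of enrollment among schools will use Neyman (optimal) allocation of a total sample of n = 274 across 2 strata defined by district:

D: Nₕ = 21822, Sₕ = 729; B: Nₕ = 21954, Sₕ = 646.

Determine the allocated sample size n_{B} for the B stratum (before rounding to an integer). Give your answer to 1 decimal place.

Neyman allocation: nₕ = n·NₕSₕ / Σⱼ NⱼSⱼ.
Σ NⱼSⱼ = 21822·729 + 21954·646 = 3.0090522 × 10^7.
n_{B} = 274·21954·646 / (3.0090522 × 10^7) = 129.1.

129.1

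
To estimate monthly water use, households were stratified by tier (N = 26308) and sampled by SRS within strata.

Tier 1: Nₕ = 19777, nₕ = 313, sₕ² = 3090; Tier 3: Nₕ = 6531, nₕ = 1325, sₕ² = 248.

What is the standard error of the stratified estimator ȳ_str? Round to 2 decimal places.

Var(ȳ_str) = Σₕ Wₕ²(1 − fₕ)sₕ²/nₕ with Wₕ = Nₕ/N, N = 26308.
Tier 1: Wₕ = 0.75174852; term = 0.75174852²·(1 − 0.01582647)·3090/313 = 5.4907413.
Tier 3: Wₕ = 0.24825148; term = 0.24825148²·(1 − 0.20287858)·248/1325 = 0.0091948359.
Sum = 5.4999361.
SE = √(5.4999361) = 2.35.

2.35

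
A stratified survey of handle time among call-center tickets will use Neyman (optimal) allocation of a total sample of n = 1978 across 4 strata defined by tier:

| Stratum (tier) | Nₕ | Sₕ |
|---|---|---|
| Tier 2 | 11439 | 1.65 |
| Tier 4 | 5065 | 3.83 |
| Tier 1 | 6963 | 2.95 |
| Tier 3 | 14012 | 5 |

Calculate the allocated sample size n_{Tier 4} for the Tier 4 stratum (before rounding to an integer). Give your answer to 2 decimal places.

Neyman allocation: nₕ = n·NₕSₕ / Σⱼ NⱼSⱼ.
Σ NⱼSⱼ = 11439·1.65 + 5065·3.83 + 6963·2.95 + 14012·5 = 128874.15.
n_{Tier 4} = 1978·5065·3.83 / 128874.15 = 297.74.

297.74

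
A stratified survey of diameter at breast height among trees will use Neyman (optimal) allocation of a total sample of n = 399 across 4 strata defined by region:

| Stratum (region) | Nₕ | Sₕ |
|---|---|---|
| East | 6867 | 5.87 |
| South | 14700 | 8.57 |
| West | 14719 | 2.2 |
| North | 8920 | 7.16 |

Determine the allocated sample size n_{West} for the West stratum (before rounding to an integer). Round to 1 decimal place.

Neyman allocation: nₕ = n·NₕSₕ / Σⱼ NⱼSⱼ.
Σ NⱼSⱼ = 6867·5.87 + 14700·8.57 + 14719·2.2 + 8920·7.16 = 262537.29.
n_{West} = 399·14719·2.2 / 262537.29 = 49.2.

49.2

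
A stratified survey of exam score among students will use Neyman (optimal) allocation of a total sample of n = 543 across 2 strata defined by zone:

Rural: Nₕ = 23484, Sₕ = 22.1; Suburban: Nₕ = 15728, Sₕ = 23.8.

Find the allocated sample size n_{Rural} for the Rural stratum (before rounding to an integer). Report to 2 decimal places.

315.47

Neyman allocation: nₕ = n·NₕSₕ / Σⱼ NⱼSⱼ.
Σ NⱼSⱼ = 23484·22.1 + 15728·23.8 = 893322.8.
n_{Rural} = 543·23484·22.1 / 893322.8 = 315.47.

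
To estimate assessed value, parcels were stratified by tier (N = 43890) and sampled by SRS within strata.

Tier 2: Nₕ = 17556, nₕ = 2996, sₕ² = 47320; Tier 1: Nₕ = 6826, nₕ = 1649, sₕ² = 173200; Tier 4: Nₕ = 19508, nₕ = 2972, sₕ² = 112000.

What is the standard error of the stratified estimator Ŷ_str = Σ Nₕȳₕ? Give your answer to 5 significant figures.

Var(Ŷ_str) = Σₕ Nₕ²(1 − fₕ)sₕ²/nₕ.
Tier 2: 17556²·(1 − 2996/17556)·47320/2996 = 4.0372893 × 10^9.
Tier 1: 6826²·(1 − 1649/6826)·173200/1649 = 3.7116899 × 10^9.
Tier 4: 19508²·(1 − 2972/19508)·112000/2972 = 1.2156608 × 10^10.
Sum = 1.9905587 × 10^10.
SE = √(1.9905587 × 10^10) = 141090.

141090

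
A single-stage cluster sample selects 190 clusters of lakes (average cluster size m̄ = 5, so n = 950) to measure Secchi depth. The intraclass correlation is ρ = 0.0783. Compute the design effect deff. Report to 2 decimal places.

deff = 1 + (5 − 1)·0.0783 = 1 + 0.3132 = 1.3132.

1.31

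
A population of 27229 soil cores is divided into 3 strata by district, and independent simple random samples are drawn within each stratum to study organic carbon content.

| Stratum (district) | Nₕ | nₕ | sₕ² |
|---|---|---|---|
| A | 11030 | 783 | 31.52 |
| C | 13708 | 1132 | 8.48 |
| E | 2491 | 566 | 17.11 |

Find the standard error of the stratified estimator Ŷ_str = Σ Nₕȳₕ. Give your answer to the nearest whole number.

Var(Ŷ_str) = Σₕ Nₕ²(1 − fₕ)sₕ²/nₕ.
A: 11030²·(1 − 783/11030)·31.52/783 = 4.549846 × 10^6.
C: 13708²·(1 − 1132/13708)·8.48/1132 = 1.2914157 × 10^6.
E: 2491²·(1 − 566/2491)·17.11/566 = 144956.62.
Sum = 5.9862183 × 10^6.
SE = √(5.9862183 × 10^6) = 2447.

2447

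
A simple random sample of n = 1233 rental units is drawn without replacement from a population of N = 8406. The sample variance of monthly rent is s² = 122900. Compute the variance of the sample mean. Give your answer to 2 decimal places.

Under SRS without replacement, Var(ȳ) = (1 − f)·s²/n with f = n/N = 1233/8406 = 0.14668094.
Var(ȳ) = (1 − 0.14668094)·122900/1233 = 0.85331906·99.675588 = 85.055079.

85.06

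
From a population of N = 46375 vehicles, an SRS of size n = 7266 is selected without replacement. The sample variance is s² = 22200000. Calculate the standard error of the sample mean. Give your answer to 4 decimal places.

Under SRS without replacement, Var(ȳ) = (1 − f)·s²/n with f = n/N = 7266/46375 = 0.15667925.
Var(ȳ) = (1 − 0.15667925)·22200000/7266 = 0.84332075·3055.3262 = 2576.62.
SE(ȳ) = √(2576.62) = 50.7604.

50.7604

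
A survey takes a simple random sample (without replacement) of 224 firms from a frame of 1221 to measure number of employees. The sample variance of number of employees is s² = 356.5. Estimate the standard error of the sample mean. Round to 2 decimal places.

Under SRS without replacement, Var(ȳ) = (1 − f)·s²/n with f = n/N = 224/1221 = 0.18345618.
Var(ȳ) = (1 − 0.18345618)·356.5/224 = 0.81654382·1.5915179 = 1.2995441.
SE(ȳ) = √(1.2995441) = 1.14.

1.14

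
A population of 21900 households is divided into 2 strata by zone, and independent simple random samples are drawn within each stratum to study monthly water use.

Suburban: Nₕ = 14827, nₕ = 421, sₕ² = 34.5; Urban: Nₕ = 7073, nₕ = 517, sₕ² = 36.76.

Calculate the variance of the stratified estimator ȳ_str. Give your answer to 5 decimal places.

0.04337

Var(ȳ_str) = Σₕ Wₕ²(1 − fₕ)sₕ²/nₕ with Wₕ = Nₕ/N, N = 21900.
Suburban: Wₕ = 0.67703196; term = 0.67703196²·(1 − 0.02839415)·34.5/421 = 0.036496017.
Urban: Wₕ = 0.32296804; term = 0.32296804²·(1 − 0.07309487)·36.76/517 = 0.0068744718.
Sum = 0.043370489.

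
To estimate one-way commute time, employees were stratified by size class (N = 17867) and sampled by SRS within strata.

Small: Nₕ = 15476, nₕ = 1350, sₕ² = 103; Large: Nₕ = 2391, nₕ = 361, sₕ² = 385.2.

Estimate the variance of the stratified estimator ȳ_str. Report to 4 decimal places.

Var(ȳ_str) = Σₕ Wₕ²(1 − fₕ)sₕ²/nₕ with Wₕ = Nₕ/N, N = 17867.
Small: Wₕ = 0.86617787; term = 0.86617787²·(1 − 0.08723184)·103/1350 = 0.052249015.
Large: Wₕ = 0.13382213; term = 0.13382213²·(1 − 0.15098285)·385.2/361 = 0.016223756.
Sum = 0.068472771.

0.0685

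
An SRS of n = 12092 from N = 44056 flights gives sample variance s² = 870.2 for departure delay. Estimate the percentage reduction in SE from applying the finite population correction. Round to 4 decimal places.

f = n/N = 12092/44056 = 0.27446886.
SE_no-fpc = √(s²/n) = 0.26826281; SE_fpc = √((1−f)s²/n) = 0.22850121.
Ratio = √(1−f) = 0.85178116. Reduction = 100·(1 − 0.85178116) = 14.8219%.

14.8219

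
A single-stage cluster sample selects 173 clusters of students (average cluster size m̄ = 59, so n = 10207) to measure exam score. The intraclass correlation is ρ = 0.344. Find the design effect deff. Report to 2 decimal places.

deff = 1 + (59 − 1)·0.344 = 1 + 19.952 = 20.952.

20.95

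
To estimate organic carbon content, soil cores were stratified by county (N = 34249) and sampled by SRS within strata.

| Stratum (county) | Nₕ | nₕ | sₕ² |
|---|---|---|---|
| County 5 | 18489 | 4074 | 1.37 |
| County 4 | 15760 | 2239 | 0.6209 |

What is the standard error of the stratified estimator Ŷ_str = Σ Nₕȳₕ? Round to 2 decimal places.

Var(Ŷ_str) = Σₕ Nₕ²(1 − fₕ)sₕ²/nₕ.
County 5: 18489²·(1 − 4074/18489)·1.37/4074 = 89624.679.
County 4: 15760²·(1 − 2239/15760)·0.6209/2239 = 59092.531.
Sum = 148717.21.
SE = √(148717.21) = 385.64.

385.64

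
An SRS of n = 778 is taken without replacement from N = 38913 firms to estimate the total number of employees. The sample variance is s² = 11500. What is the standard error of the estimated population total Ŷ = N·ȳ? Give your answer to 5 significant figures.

148100

Var(Ŷ) = N²·Var(ȳ) = N²·(1 − n/N)·s²/n.
f = 778/38913 = 0.01999332; Var(ȳ) = 0.98000668·11500/778 = 14.48596.
Var(Ŷ) = 38913² · 14.48596 = 2.1934953 × 10^10.
SE(Ŷ) = √(2.1934953 × 10^10) = 148100.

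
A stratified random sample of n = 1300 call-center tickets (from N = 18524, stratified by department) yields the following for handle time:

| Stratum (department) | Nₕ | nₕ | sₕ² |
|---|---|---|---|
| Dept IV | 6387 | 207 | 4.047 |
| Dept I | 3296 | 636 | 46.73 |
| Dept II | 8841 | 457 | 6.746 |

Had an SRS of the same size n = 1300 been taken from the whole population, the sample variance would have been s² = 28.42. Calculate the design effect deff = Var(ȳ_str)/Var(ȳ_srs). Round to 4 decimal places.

Var(ȳ_str) = Σ Wₕ²(1−fₕ)sₕ²/nₕ with Wₕ = Nₕ/18524:
  Dept IV: (6387/18524)²·(1−207/6387)·4.047/207 = 0.0022489443
  Dept I: (3296/18524)²·(1−636/3296)·46.73/636 = 0.0018773185
  Dept II: (8841/18524)²·(1−457/8841)·6.746/457 = 0.003188697
  → Var(ȳ_str) = 0.0073149598.
Var(ȳ_srs) = (1 − 1300/18524)·28.42/1300 = 0.020327313.
deff = 0.0073149598 / 0.020327313 = 0.3599.

0.3599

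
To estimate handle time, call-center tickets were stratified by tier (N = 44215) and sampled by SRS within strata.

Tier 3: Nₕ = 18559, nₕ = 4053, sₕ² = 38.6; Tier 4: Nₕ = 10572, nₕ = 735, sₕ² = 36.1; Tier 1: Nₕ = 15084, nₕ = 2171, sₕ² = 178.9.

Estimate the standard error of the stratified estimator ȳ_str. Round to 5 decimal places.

Var(ȳ_str) = Σₕ Wₕ²(1 − fₕ)sₕ²/nₕ with Wₕ = Nₕ/N, N = 44215.
Tier 3: Wₕ = 0.41974443; term = 0.41974443²·(1 − 0.21838461)·38.6/4053 = 0.0013115163.
Tier 4: Wₕ = 0.23910438; term = 0.23910438²·(1 − 0.06952327)·36.1/735 = 0.0026127655.
Tier 1: Wₕ = 0.34115119; term = 0.34115119²·(1 − 0.14392734)·178.9/2171 = 0.0082102226.
Sum = 0.012134504.
SE = √(0.012134504) = 0.11016.

0.11016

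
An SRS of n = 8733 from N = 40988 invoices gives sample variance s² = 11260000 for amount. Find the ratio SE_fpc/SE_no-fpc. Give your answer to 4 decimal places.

0.8871

f = n/N = 8733/40988 = 0.21306236.
SE_no-fpc = √(s²/n) = 35.90769; SE_fpc = √((1−f)s²/n) = 31.853534.
Ratio = √(1−f) = 0.88709506.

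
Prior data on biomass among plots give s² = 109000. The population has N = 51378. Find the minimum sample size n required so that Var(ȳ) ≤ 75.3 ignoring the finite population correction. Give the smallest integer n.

1448

Without fpc, n₀ = s²/D = 109000/75.3 = 1447.5432.
Rounding up, n = 1448.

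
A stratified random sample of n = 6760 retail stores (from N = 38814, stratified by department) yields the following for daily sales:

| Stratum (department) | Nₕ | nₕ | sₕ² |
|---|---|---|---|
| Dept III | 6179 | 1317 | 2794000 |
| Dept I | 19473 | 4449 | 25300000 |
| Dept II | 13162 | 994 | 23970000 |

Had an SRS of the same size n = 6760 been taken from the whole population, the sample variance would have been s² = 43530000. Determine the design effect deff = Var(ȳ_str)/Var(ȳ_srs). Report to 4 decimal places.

Var(ȳ_str) = Σ Wₕ²(1−fₕ)sₕ²/nₕ with Wₕ = Nₕ/38814:
  Dept III: (6179/38814)²·(1−1317/6179)·2794000/1317 = 42.305514
  Dept I: (19473/38814)²·(1−4449/19473)·25300000/4449 = 1104.3322
  Dept II: (13162/38814)²·(1−994/13162)·23970000/994 = 2563.5744
  → Var(ȳ_str) = 3710.2121.
Var(ȳ_srs) = (1 − 6760/38814)·43530000/6760 = 5317.8466.
deff = 3710.2121 / 5317.8466 = 0.6977.

0.6977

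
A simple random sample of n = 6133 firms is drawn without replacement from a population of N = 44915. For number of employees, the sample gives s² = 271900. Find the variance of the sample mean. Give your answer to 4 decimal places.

38.2803

Under SRS without replacement, Var(ȳ) = (1 − f)·s²/n with f = n/N = 6133/44915 = 0.13654681.
Var(ȳ) = (1 − 0.13654681)·271900/6133 = 0.86345319·44.333931 = 38.280274.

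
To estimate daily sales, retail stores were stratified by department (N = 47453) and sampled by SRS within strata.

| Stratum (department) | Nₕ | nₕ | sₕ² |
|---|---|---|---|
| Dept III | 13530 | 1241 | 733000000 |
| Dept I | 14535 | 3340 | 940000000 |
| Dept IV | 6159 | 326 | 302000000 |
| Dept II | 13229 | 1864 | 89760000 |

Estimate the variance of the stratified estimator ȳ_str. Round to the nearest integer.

Var(ȳ_str) = Σₕ Wₕ²(1 − fₕ)sₕ²/nₕ with Wₕ = Nₕ/N, N = 47453.
Dept III: Wₕ = 0.28512423; term = 0.28512423²·(1 − 0.09172210)·733000000/1241 = 43613.324.
Dept I: Wₕ = 0.30630308; term = 0.30630308²·(1 − 0.22979016)·940000000/3340 = 20337.294.
Dept IV: Wₕ = 0.12979158; term = 0.12979158²·(1 − 0.05293067)·302000000/326 = 14779.651.
Dept II: Wₕ = 0.27878111; term = 0.27878111²·(1 − 0.14090256)·89760000/1864 = 3215.1856.
Sum = 81945.455.

81945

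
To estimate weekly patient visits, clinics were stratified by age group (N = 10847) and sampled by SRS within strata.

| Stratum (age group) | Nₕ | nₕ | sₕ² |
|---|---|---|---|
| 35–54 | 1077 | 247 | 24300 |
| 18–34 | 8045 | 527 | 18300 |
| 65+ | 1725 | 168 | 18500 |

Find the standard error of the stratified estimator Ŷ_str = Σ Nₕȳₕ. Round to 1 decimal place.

Var(Ŷ_str) = Σₕ Nₕ²(1 − fₕ)sₕ²/nₕ.
35–54: 1077²·(1 − 247/1077)·24300/247 = 8.7943372 × 10^7.
18–34: 8045²·(1 − 527/8045)·18300/527 = 2.1002396 × 10^9.
65+: 1725²·(1 − 168/1725)·18500/168 = 2.9576049 × 10^8.
Sum = 2.4839435 × 10^9.
SE = √(2.4839435 × 10^9) = 49839.2.

49839.2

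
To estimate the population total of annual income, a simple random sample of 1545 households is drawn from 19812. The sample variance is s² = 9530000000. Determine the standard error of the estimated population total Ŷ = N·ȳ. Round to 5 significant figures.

4.7248 × 10^7

Var(Ŷ) = N²·Var(ȳ) = N²·(1 − n/N)·s²/n.
f = 1545/19812 = 0.07798304; Var(ȳ) = 0.92201696·9530000000/1545 = 5.6872632 × 10^6.
Var(Ŷ) = 19812² · (5.6872632 × 10^6) = 2.2323381 × 10^15.
SE(Ŷ) = √(2.2323381 × 10^15) = 4.7248 × 10^7.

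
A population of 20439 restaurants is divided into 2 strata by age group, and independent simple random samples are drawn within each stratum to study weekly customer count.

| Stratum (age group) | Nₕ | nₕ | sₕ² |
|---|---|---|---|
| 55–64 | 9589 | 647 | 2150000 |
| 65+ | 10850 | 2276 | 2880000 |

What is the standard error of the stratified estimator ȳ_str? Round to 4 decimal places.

31.0458

Var(ȳ_str) = Σₕ Wₕ²(1 − fₕ)sₕ²/nₕ with Wₕ = Nₕ/N, N = 20439.
55–64: Wₕ = 0.46915211; term = 0.46915211²·(1 − 0.06747315)·2150000/647 = 682.06046.
65+: Wₕ = 0.53084789; term = 0.53084789²·(1 − 0.20976959)·2880000/2276 = 281.78259.
Sum = 963.84305.
SE = √(963.84305) = 31.0458.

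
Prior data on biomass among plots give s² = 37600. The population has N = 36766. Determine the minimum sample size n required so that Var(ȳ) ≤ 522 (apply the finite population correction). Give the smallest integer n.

Without fpc, n₀ = s²/D = 37600/522 = 72.0307.
With fpc, (1 − n/N)·s²/n ≤ D requires n ≥ n₀/(1 + n₀/N) = 72.0307/(1 + 72.0307/36766) = 71.8899.
Rounding up, n = 72.

72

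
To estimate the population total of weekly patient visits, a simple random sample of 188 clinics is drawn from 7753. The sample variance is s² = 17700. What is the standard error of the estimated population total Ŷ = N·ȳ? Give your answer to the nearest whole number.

74310

Var(Ŷ) = N²·Var(ȳ) = N²·(1 − n/N)·s²/n.
f = 188/7753 = 0.02424868; Var(ȳ) = 0.97575132·17700/188 = 91.865949.
Var(Ŷ) = 7753² · 91.865949 = 5.5219712 × 10^9.
SE(Ŷ) = √(5.5219712 × 10^9) = 74310.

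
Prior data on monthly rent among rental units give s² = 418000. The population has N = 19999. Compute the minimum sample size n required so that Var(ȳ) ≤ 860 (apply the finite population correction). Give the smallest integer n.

475

Without fpc, n₀ = s²/D = 418000/860 = 486.0465.
With fpc, (1 − n/N)·s²/n ≤ D requires n ≥ n₀/(1 + n₀/N) = 486.0465/(1 + 486.0465/19999) = 474.5141.
Rounding up, n = 475.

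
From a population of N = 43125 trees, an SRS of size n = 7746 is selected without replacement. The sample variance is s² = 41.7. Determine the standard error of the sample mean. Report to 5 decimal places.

Under SRS without replacement, Var(ȳ) = (1 − f)·s²/n with f = n/N = 7746/43125 = 0.17961739.
Var(ȳ) = (1 − 0.17961739)·41.7/7746 = 0.82038261·0.0053834237 = 0.0044164672.
SE(ȳ) = √(0.0044164672) = 0.06646.

0.06646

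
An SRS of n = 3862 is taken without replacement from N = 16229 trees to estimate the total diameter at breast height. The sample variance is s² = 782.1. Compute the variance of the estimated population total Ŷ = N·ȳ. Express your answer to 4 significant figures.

4.064 × 10^7

Var(Ŷ) = N²·Var(ȳ) = N²·(1 − n/N)·s²/n.
f = 3862/16229 = 0.23796907; Var(ȳ) = 0.76203093·782.1/3862 = 0.15432014.
Var(Ŷ) = 16229² · 0.15432014 = 4.0644907 × 10^7.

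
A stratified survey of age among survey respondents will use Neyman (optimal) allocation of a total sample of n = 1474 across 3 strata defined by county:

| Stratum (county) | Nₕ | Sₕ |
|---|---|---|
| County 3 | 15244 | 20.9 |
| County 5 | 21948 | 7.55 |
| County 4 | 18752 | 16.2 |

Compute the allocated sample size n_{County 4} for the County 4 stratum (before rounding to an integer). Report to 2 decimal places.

568.18

Neyman allocation: nₕ = n·NₕSₕ / Σⱼ NⱼSⱼ.
Σ NⱼSⱼ = 15244·20.9 + 21948·7.55 + 18752·16.2 = 788089.4.
n_{County 4} = 1474·18752·16.2 / 788089.4 = 568.18.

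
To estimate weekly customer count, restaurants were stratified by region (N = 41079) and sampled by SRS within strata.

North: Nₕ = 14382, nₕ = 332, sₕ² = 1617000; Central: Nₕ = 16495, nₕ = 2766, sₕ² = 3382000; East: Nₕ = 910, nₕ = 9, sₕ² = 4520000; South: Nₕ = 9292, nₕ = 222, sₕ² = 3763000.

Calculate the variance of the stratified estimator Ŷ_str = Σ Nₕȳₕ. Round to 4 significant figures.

Var(Ŷ_str) = Σₕ Nₕ²(1 − fₕ)sₕ²/nₕ.
North: 14382²·(1 − 332/14382)·1617000/332 = 9.8416416 × 10^11.
Central: 16495²·(1 − 2766/16495)·3382000/2766 = 2.7689343 × 10^11.
East: 910²·(1 − 9/910)·4520000/9 = 4.1177702 × 10^11.
South: 9292²·(1 − 222/9292)·3763000/222 = 1.4285575 × 10^12.
Sum = 3.1013921 × 10^12.

3.101 × 10^12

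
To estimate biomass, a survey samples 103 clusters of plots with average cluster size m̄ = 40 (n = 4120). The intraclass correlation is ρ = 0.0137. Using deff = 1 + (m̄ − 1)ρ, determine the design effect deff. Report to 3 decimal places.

deff = 1 + (40 − 1)·0.0137 = 1 + 0.5343 = 1.5343.

1.534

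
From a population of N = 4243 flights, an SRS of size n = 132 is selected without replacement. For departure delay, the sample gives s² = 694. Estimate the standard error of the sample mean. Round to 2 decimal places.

Under SRS without replacement, Var(ȳ) = (1 − f)·s²/n with f = n/N = 132/4243 = 0.03111006.
Var(ȳ) = (1 − 0.03111006)·694/132 = 0.96888994·5.2575758 = 5.0940122.
SE(ȳ) = √(5.0940122) = 2.26.

2.26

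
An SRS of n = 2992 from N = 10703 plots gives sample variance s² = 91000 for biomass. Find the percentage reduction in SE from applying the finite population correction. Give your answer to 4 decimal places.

f = n/N = 2992/10703 = 0.27954779.
SE_no-fpc = √(s²/n) = 5.5149287; SE_fpc = √((1−f)s²/n) = 4.6810415.
Ratio = √(1−f) = 0.84879456. Reduction = 100·(1 − 0.84879456) = 15.1205%.

15.1205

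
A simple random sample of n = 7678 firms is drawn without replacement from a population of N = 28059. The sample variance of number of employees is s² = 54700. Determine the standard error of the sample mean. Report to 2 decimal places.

2.27

Under SRS without replacement, Var(ȳ) = (1 − f)·s²/n with f = n/N = 7678/28059 = 0.27363769.
Var(ȳ) = (1 − 0.27363769)·54700/7678 = 0.72636231·7.1242511 = 5.1747875.
SE(ȳ) = √(5.1747875) = 2.27.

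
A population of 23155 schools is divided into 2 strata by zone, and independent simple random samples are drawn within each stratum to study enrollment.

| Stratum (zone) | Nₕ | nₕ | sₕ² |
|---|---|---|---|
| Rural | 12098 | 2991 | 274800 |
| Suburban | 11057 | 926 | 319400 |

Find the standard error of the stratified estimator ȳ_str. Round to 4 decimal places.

Var(ȳ_str) = Σₕ Wₕ²(1 − fₕ)sₕ²/nₕ with Wₕ = Nₕ/N, N = 23155.
Rural: Wₕ = 0.52247895; term = 0.52247895²·(1 − 0.24723095)·274800/2991 = 18.879899.
Suburban: Wₕ = 0.47752105; term = 0.47752105²·(1 − 0.08374785)·319400/926 = 72.064932.
Sum = 90.944831.
SE = √(90.944831) = 9.5365.

9.5365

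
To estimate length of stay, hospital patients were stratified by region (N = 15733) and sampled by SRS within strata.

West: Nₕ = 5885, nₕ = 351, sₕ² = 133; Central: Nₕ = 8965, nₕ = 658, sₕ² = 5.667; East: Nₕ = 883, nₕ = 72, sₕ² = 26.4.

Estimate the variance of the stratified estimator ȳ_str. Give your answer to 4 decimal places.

0.0535

Var(ȳ_str) = Σₕ Wₕ²(1 − fₕ)sₕ²/nₕ with Wₕ = Nₕ/N, N = 15733.
West: Wₕ = 0.37405454; term = 0.37405454²·(1 − 0.05964316)·133/351 = 0.04985481.
Central: Wₕ = 0.56982139; term = 0.56982139²·(1 − 0.07339654)·5.667/658 = 0.0025911869.
East: Wₕ = 0.05612407; term = 0.05612407²·(1 − 0.08154020)·26.4/72 = 0.0010607912.
Sum = 0.053506788.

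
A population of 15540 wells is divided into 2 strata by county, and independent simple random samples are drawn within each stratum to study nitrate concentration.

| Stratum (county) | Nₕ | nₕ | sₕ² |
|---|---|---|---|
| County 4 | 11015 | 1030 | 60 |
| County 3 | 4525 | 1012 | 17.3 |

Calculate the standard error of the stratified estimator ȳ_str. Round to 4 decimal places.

Var(ȳ_str) = Σₕ Wₕ²(1 − fₕ)sₕ²/nₕ with Wₕ = Nₕ/N, N = 15540.
County 4: Wₕ = 0.70881596; term = 0.70881596²·(1 − 0.09350885)·60/1030 = 0.026530447.
County 3: Wₕ = 0.29118404; term = 0.29118404²·(1 − 0.22364641)·17.3/1012 = 0.0011252792.
Sum = 0.027655726.
SE = √(0.027655726) = 0.1663.

0.1663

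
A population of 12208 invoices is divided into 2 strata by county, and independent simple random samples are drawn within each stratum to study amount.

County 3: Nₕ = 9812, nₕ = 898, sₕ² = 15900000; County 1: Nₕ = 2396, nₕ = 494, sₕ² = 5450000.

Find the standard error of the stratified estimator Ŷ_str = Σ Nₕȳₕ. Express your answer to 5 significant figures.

Var(Ŷ_str) = Σₕ Nₕ²(1 − fₕ)sₕ²/nₕ.
County 3: 9812²·(1 − 898/9812)·15900000/898 = 1.5486417 × 10^12.
County 1: 2396²·(1 − 494/2396)·5450000/494 = 5.0276713 × 10^10.
Sum = 1.5989184 × 10^12.
SE = √(1.5989184 × 10^12) = 1.2645 × 10^6.

1.2645 × 10^6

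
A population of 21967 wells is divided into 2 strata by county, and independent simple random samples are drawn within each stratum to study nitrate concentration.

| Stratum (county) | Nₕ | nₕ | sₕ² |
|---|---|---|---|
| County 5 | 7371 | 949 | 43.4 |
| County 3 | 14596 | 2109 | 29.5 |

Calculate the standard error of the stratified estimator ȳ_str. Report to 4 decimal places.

0.0988

Var(ȳ_str) = Σₕ Wₕ²(1 − fₕ)sₕ²/nₕ with Wₕ = Nₕ/N, N = 21967.
County 5: Wₕ = 0.33554878; term = 0.33554878²·(1 − 0.12874780)·43.4/949 = 0.004486201.
County 3: Wₕ = 0.66445122; term = 0.66445122²·(1 − 0.14449164)·29.5/2109 = 0.005283186.
Sum = 0.009769387.
SE = √(0.009769387) = 0.0988.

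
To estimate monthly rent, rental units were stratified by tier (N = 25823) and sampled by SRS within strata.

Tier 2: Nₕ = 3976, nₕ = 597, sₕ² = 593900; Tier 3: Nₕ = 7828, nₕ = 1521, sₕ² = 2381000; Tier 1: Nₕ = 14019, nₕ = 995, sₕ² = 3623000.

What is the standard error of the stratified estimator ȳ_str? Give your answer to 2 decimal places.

33.66

Var(ȳ_str) = Σₕ Wₕ²(1 − fₕ)sₕ²/nₕ with Wₕ = Nₕ/N, N = 25823.
Tier 2: Wₕ = 0.15397127; term = 0.15397127²·(1 − 0.15015091)·593900/597 = 20.042882.
Tier 3: Wₕ = 0.30314061; term = 0.30314061²·(1 − 0.19430250)·2381000/1521 = 115.90187.
Tier 1: Wₕ = 0.54288812; term = 0.54288812²·(1 − 0.07097511)·3623000/995 = 996.9957.
Sum = 1132.9405.
SE = √(1132.9405) = 33.66.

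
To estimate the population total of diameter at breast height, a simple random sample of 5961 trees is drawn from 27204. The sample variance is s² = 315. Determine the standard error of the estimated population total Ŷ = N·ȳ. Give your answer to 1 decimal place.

Var(Ŷ) = N²·Var(ȳ) = N²·(1 − n/N)·s²/n.
f = 5961/27204 = 0.21912219; Var(ȳ) = 0.78087781·315/5961 = 0.041264303.
Var(Ŷ) = 27204² · 0.041264303 = 3.0537962 × 10^7.
SE(Ŷ) = √(3.0537962 × 10^7) = 5526.1.

5526.1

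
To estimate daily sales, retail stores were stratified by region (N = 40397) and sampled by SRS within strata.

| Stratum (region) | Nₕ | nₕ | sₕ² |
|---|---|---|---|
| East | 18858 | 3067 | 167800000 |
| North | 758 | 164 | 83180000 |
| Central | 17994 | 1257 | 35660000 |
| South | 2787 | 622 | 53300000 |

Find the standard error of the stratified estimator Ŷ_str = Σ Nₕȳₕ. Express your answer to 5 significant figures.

5.0578 × 10^6

Var(Ŷ_str) = Σₕ Nₕ²(1 − fₕ)sₕ²/nₕ.
East: 18858²·(1 − 3067/18858)·167800000/3067 = 1.6292339 × 10^13.
North: 758²·(1 − 164/758)·83180000/164 = 2.2836562 × 10^11.
Central: 17994²·(1 − 1257/17994)·35660000/1257 = 8.5438063 × 10^12.
South: 2787²·(1 − 622/2787)·53300000/622 = 5.1704899 × 10^11.
Sum = 2.558156 × 10^13.
SE = √(2.558156 × 10^13) = 5.0578 × 10^6.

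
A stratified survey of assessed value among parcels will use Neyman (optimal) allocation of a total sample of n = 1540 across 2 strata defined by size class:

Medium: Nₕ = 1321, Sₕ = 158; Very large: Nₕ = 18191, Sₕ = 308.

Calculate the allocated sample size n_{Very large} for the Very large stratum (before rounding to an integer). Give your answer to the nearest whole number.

Neyman allocation: nₕ = n·NₕSₕ / Σⱼ NⱼSⱼ.
Σ NⱼSⱼ = 1321·158 + 18191·308 = 5.811546 × 10^6.
n_{Very large} = 1540·18191·308 / (5.811546 × 10^6) = 1485.

1485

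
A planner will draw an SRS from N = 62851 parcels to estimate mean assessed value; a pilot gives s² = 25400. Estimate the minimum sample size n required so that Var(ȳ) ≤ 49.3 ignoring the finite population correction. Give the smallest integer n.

Without fpc, n₀ = s²/D = 25400/49.3 = 515.2130.
Rounding up, n = 516.

516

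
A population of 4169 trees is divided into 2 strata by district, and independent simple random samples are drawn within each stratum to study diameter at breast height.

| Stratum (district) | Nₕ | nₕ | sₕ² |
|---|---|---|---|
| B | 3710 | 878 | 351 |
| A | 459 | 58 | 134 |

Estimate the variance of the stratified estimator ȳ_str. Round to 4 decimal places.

0.2661

Var(ȳ_str) = Σₕ Wₕ²(1 − fₕ)sₕ²/nₕ with Wₕ = Nₕ/N, N = 4169.
B: Wₕ = 0.88990166; term = 0.88990166²·(1 − 0.23665768)·351/878 = 0.24166623.
A: Wₕ = 0.11009834; term = 0.11009834²·(1 − 0.12636166)·134/58 = 0.0244664.
Sum = 0.26613263.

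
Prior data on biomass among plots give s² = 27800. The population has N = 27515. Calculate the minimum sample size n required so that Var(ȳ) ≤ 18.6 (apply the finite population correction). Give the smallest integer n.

1418

Without fpc, n₀ = s²/D = 27800/18.6 = 1494.6237.
With fpc, (1 − n/N)·s²/n ≤ D requires n ≥ n₀/(1 + n₀/N) = 1494.6237/(1 + 1494.6237/27515) = 1417.6182.
Rounding up, n = 1418.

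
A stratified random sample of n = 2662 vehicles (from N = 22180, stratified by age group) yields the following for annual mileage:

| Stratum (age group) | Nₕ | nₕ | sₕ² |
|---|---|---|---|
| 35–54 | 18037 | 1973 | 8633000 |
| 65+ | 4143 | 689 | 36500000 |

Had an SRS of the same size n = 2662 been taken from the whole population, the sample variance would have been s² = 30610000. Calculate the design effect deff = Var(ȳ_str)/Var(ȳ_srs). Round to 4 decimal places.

Var(ȳ_str) = Σ Wₕ²(1−fₕ)sₕ²/nₕ with Wₕ = Nₕ/22180:
  35–54: (18037/22180)²·(1−1973/18037)·8633000/1973 = 2577.0899
  65+: (4143/22180)²·(1−689/4143)·36500000/689 = 1540.9474
  → Var(ȳ_str) = 4118.0373.
Var(ȳ_srs) = (1 − 2662/22180)·30610000/2662 = 10118.801.
deff = 4118.0373 / 10118.801 = 0.4070.

0.4070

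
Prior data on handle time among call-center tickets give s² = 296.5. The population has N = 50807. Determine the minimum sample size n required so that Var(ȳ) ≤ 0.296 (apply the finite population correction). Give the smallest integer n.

Without fpc, n₀ = s²/D = 296.5/0.296 = 1001.6892.
With fpc, (1 − n/N)·s²/n ≤ D requires n ≥ n₀/(1 + n₀/N) = 1001.6892/(1 + 1001.6892/50807) = 982.3222.
Rounding up, n = 983.

983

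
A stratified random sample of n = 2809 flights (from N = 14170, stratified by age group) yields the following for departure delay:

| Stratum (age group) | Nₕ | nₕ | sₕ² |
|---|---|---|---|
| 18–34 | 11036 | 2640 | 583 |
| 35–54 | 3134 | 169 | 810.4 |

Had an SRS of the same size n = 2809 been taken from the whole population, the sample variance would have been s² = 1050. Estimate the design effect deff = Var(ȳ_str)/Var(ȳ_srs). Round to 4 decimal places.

1.0805

Var(ȳ_str) = Σ Wₕ²(1−fₕ)sₕ²/nₕ with Wₕ = Nₕ/14170:
  18–34: (11036/14170)²·(1−2640/11036)·583/2640 = 0.10190818
  35–54: (3134/14170)²·(1−169/3134)·810.4/169 = 0.22192014
  → Var(ȳ_str) = 0.32382832.
Var(ȳ_srs) = (1 − 2809/14170)·1050/2809 = 0.29969829.
deff = 0.32382832 / 0.29969829 = 1.0805.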